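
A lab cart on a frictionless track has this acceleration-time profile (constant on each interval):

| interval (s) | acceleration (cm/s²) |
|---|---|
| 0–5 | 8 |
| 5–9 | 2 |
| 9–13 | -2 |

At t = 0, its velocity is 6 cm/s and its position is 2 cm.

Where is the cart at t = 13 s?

532 cm

On each constant-a segment, Δv = aΔt and Δx = v₀Δt + ½aΔt²; chain segment to segment.
0–5 s: v starts 6 cm/s; Δx = 6·5 + ½·8·5² = 130 cm; v ends 46 cm/s.
5–9 s: v starts 46 cm/s; Δx = 46·4 + ½·2·4² = 200 cm; v ends 54 cm/s.
9–13 s: v starts 54 cm/s; Δx = 54·4 + ½·-2·4² = 200 cm; v ends 46 cm/s.
x(13) = 2 + Σ Δx = 532 cm.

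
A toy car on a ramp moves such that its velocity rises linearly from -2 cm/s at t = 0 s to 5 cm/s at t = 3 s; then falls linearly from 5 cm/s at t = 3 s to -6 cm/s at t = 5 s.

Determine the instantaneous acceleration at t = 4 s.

Acceleration is the slope of the v-t graph on 3–5 s: (-6 − 5)/(5 − 3) = -5.5 cm/s².

-5.5 cm/s²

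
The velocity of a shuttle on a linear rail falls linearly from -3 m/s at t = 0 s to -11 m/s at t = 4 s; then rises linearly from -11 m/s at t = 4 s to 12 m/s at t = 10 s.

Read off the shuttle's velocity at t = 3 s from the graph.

-9 m/s

On 0–4 s the graph is linear from -3 to -11 m/s: v(3) = -3 + (-11 − -3)·(3 − 0)/(4 − 0) = -9 m/s.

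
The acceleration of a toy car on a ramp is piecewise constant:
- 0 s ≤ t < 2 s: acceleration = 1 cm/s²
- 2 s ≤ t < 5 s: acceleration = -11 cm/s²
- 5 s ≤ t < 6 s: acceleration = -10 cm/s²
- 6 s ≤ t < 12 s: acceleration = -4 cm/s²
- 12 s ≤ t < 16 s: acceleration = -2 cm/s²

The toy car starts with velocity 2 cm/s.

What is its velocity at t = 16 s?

-71 cm/s

Δv equals the area under the a-t graph; then v = v₀ + Δv.
0–2 s: 1 × 2 = 2 cm/s
2–5 s: -11 × 3 = -33 cm/s
5–6 s: -10 × 1 = -10 cm/s
6–12 s: -4 × 6 = -24 cm/s
12–16 s: -2 × 4 = -8 cm/s
Δv = -73 cm/s, so v(16) = 2 + (-73) = -71 cm/s.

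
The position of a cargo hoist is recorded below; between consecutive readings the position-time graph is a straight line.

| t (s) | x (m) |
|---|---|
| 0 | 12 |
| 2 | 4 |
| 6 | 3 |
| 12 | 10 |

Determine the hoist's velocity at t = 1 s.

Velocity is the slope of the x-t graph on 0–2 s: (4 − 12)/(2 − 0) = -4 m/s.

-4 m/s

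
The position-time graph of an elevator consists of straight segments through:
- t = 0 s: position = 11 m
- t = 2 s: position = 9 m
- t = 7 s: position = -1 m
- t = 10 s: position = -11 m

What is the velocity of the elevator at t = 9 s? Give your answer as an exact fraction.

Velocity is the slope of the x-t graph on 7–10 s: (-11 − -1)/(10 − 7) = -10/3 m/s.

-10/3 m/s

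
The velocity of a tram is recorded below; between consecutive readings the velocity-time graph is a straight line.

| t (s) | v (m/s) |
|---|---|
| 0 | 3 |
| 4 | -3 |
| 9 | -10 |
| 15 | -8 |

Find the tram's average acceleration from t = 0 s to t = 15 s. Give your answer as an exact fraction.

-11/15 m/s²

Average acceleration = Δv/Δt = (-8 − 3)/(15 − 0) = -11/15 m/s².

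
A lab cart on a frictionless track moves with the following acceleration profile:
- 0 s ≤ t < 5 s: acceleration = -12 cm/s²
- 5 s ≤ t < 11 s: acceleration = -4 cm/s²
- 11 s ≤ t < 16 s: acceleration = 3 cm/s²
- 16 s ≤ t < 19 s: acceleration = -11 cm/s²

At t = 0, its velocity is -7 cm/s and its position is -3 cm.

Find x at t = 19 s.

On each constant-a segment, Δv = aΔt and Δx = v₀Δt + ½aΔt²; chain segment to segment.
0–5 s: v starts -7 cm/s; Δx = -7·5 + ½·-12·5² = -185 cm; v ends -67 cm/s.
5–11 s: v starts -67 cm/s; Δx = -67·6 + ½·-4·6² = -474 cm; v ends -91 cm/s.
11–16 s: v starts -91 cm/s; Δx = -91·5 + ½·3·5² = -417.5 cm; v ends -76 cm/s.
16–19 s: v starts -76 cm/s; Δx = -76·3 + ½·-11·3² = -277.5 cm; v ends -109 cm/s.
x(19) = -3 + Σ Δx = -1357 cm.

-1357 cm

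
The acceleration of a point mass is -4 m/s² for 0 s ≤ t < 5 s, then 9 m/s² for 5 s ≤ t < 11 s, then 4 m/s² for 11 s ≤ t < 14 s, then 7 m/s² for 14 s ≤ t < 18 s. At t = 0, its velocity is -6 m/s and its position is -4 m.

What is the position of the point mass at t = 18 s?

On each constant-a segment, Δv = aΔt and Δx = v₀Δt + ½aΔt²; chain segment to segment.
0–5 s: v starts -6 m/s; Δx = -6·5 + ½·-4·5² = -80 m; v ends -26 m/s.
5–11 s: v starts -26 m/s; Δx = -26·6 + ½·9·6² = 6 m; v ends 28 m/s.
11–14 s: v starts 28 m/s; Δx = 28·3 + ½·4·3² = 102 m; v ends 40 m/s.
14–18 s: v starts 40 m/s; Δx = 40·4 + ½·7·4² = 216 m; v ends 68 m/s.
x(18) = -4 + Σ Δx = 240 m.

240 m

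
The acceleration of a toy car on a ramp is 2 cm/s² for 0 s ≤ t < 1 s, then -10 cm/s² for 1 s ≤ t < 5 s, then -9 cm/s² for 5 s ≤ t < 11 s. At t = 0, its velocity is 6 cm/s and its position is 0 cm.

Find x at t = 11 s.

-395 cm

On each constant-a segment, Δv = aΔt and Δx = v₀Δt + ½aΔt²; chain segment to segment.
0–1 s: v starts 6 cm/s; Δx = 6·1 + ½·2·1² = 7 cm; v ends 8 cm/s.
1–5 s: v starts 8 cm/s; Δx = 8·4 + ½·-10·4² = -48 cm; v ends -32 cm/s.
5–11 s: v starts -32 cm/s; Δx = -32·6 + ½·-9·6² = -354 cm; v ends -86 cm/s.
x(11) = 0 + Σ Δx = -395 cm.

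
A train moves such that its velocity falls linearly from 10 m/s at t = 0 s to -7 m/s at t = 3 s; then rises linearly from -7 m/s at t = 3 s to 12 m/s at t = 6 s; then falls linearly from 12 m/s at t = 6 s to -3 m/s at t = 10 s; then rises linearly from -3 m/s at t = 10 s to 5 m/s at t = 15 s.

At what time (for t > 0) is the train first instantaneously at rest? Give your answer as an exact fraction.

v changes sign on 0–3 s (from 10 to -7); the graph is linear there, so v = 0 at t = 0 + (-10)·(3 − 0)/(-7 − 10) = 30/17 s.

t = 30/17 s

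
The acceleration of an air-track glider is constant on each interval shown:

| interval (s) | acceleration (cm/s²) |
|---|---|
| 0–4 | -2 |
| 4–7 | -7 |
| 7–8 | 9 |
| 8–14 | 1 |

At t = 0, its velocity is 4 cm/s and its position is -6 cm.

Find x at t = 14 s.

On each constant-a segment, Δv = aΔt and Δx = v₀Δt + ½aΔt²; chain segment to segment.
0–4 s: v starts 4 cm/s; Δx = 4·4 + ½·-2·4² = 0 cm; v ends -4 cm/s.
4–7 s: v starts -4 cm/s; Δx = -4·3 + ½·-7·3² = -43.5 cm; v ends -25 cm/s.
7–8 s: v starts -25 cm/s; Δx = -25·1 + ½·9·1² = -20.5 cm; v ends -16 cm/s.
8–14 s: v starts -16 cm/s; Δx = -16·6 + ½·1·6² = -78 cm; v ends -10 cm/s.
x(14) = -6 + Σ Δx = -148 cm.

-148 cm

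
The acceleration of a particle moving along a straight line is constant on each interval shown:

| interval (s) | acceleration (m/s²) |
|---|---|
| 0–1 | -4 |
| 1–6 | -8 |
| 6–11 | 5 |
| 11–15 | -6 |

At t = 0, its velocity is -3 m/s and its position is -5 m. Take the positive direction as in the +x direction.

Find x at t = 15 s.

-453.5 m

On each constant-a segment, Δv = aΔt and Δx = v₀Δt + ½aΔt²; chain segment to segment.
0–1 s: v starts -3 m/s; Δx = -3·1 + ½·-4·1² = -5 m; v ends -7 m/s.
1–6 s: v starts -7 m/s; Δx = -7·5 + ½·-8·5² = -135 m; v ends -47 m/s.
6–11 s: v starts -47 m/s; Δx = -47·5 + ½·5·5² = -172.5 m; v ends -22 m/s.
11–15 s: v starts -22 m/s; Δx = -22·4 + ½·-6·4² = -136 m; v ends -46 m/s.
x(15) = -5 + Σ Δx = -453.5 m.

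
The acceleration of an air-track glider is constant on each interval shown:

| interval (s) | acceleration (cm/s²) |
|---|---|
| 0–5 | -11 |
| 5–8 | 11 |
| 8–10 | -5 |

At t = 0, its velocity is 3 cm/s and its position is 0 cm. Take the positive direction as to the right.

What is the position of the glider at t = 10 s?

-277 cm

On each constant-a segment, Δv = aΔt and Δx = v₀Δt + ½aΔt²; chain segment to segment.
0–5 s: v starts 3 cm/s; Δx = 3·5 + ½·-11·5² = -122.5 cm; v ends -52 cm/s.
5–8 s: v starts -52 cm/s; Δx = -52·3 + ½·11·3² = -106.5 cm; v ends -19 cm/s.
8–10 s: v starts -19 cm/s; Δx = -19·2 + ½·-5·2² = -48 cm; v ends -29 cm/s.
x(10) = 0 + Σ Δx = -277 cm.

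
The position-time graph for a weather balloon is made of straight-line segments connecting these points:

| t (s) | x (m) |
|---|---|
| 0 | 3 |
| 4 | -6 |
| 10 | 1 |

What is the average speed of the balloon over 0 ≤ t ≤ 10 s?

Average speed = (total path length)/(elapsed time); on a piecewise-linear x-t graph the path length is Σ|Δx|.
0–4 s: |Δx| = |-6 − 3| = 9 m
4–10 s: |Δx| = |1 − -6| = 7 m
Total path = 16 m; average speed = 16/10 = 1.6 m/s.

1.6 m/s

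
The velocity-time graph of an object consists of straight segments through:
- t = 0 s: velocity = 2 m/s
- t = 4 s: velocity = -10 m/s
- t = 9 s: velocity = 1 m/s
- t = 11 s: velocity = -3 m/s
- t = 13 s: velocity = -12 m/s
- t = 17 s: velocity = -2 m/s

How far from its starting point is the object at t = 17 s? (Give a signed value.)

Displacement is the signed area under the v-t curve.
0–4 s: ½(2 + -10)(4) = -16 m
4–9 s: ½(-10 + 1)(5) = -22.5 m
9–11 s: ½(1 + -3)(2) = -2 m
11–13 s: ½(-3 + -12)(2) = -15 m
13–17 s: ½(-12 + -2)(4) = -28 m
Net displacement = -83.5 m

-83.5 m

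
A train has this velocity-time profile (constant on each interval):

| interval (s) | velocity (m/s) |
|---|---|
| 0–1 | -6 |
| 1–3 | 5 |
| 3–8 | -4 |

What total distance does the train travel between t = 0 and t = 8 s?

36 m

Distance (not displacement) is the total path length: add the absolute areas under v-t.
0–1 s: |-6| × 1 = 6 m
1–3 s: |5| × 2 = 10 m
3–8 s: |-4| × 5 = 20 m
Total distance = 36 m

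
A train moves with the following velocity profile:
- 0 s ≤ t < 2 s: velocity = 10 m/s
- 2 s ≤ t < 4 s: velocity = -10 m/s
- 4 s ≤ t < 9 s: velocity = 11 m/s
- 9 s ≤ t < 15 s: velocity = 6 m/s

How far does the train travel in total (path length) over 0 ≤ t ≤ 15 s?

Total distance travelled is ∫|v| dt — sum the magnitudes of each area piece.
0–2 s: |10| × 2 = 20 m
2–4 s: |-10| × 2 = 20 m
4–9 s: |11| × 5 = 55 m
9–15 s: |6| × 6 = 36 m
Total distance = 131 m

131 m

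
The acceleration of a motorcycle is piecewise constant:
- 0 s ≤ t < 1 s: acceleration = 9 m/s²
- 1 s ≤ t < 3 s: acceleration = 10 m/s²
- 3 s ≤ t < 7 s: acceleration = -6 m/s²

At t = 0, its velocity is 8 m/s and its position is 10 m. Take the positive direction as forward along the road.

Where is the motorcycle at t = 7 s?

On each constant-a segment, Δv = aΔt and Δx = v₀Δt + ½aΔt²; chain segment to segment.
0–1 s: v starts 8 m/s; Δx = 8·1 + ½·9·1² = 12.5 m; v ends 17 m/s.
1–3 s: v starts 17 m/s; Δx = 17·2 + ½·10·2² = 54 m; v ends 37 m/s.
3–7 s: v starts 37 m/s; Δx = 37·4 + ½·-6·4² = 100 m; v ends 13 m/s.
x(7) = 10 + Σ Δx = 176.5 m.

176.5 m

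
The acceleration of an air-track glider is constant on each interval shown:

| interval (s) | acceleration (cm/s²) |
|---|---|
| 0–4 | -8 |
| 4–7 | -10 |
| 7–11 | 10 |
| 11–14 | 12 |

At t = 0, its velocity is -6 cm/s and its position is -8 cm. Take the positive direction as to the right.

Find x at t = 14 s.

On each constant-a segment, Δv = aΔt and Δx = v₀Δt + ½aΔt²; chain segment to segment.
0–4 s: v starts -6 cm/s; Δx = -6·4 + ½·-8·4² = -88 cm; v ends -38 cm/s.
4–7 s: v starts -38 cm/s; Δx = -38·3 + ½·-10·3² = -159 cm; v ends -68 cm/s.
7–11 s: v starts -68 cm/s; Δx = -68·4 + ½·10·4² = -192 cm; v ends -28 cm/s.
11–14 s: v starts -28 cm/s; Δx = -28·3 + ½·12·3² = -30 cm; v ends 8 cm/s.
x(14) = -8 + Σ Δx = -477 cm.

-477 cm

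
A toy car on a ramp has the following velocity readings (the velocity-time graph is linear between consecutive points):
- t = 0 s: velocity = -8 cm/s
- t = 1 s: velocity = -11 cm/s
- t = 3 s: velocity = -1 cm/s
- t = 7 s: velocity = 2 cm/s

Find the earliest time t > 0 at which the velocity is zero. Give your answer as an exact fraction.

t = 13/3 s

v changes sign on 3–7 s (from -1 to 2); the graph is linear there, so v = 0 at t = 3 + (1)·(7 − 3)/(2 − -1) = 13/3 s.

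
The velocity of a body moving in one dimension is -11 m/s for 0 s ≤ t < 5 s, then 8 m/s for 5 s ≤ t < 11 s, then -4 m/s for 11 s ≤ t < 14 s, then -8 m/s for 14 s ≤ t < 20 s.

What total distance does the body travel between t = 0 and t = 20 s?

163 m

Total distance travelled is ∫|v| dt — sum the magnitudes of each area piece.
0–5 s: |-11| × 5 = 55 m
5–11 s: |8| × 6 = 48 m
11–14 s: |-4| × 3 = 12 m
14–20 s: |-8| × 6 = 48 m
Total distance = 163 m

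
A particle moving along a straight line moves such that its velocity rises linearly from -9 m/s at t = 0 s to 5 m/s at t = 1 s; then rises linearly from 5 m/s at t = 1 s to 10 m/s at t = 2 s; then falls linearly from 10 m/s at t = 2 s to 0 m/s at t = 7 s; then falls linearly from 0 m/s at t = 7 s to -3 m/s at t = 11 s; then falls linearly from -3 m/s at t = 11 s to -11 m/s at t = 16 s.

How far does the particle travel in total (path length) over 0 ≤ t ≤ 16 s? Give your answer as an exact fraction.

Distance (not displacement) is the total path length: add the absolute areas under v-t.
0–1 s: v = 0 at t = 9/14 s; triangle areas 81/28 + 25/28 = 53/14 m
1–2 s: |½(5 + 10)(1)| = 7.5 m
2–7 s: |½(10 + 0)(5)| = 25 m
7–11 s: |½(0 + -3)(4)| = 6 m
11–16 s: |½(-3 + -11)(5)| = 35 m
Total distance = 541/7 m

541/7 m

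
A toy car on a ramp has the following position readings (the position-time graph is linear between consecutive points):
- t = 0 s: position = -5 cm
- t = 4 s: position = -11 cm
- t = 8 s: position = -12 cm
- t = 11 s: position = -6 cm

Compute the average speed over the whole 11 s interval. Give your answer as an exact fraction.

Average speed = (total path length)/(elapsed time); on a piecewise-linear x-t graph the path length is Σ|Δx|.
0–4 s: |Δx| = |-11 − -5| = 6 cm
4–8 s: |Δx| = |-12 − -11| = 1 cm
8–11 s: |Δx| = |-6 − -12| = 6 cm
Total path = 13 cm; average speed = 13/11 = 13/11 cm/s.

13/11 cm/s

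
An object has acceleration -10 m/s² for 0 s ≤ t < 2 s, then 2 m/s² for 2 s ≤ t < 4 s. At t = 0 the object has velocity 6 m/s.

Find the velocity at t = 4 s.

Δv equals the area under the a-t graph; then v = v₀ + Δv.
0–2 s: -10 × 2 = -20 m/s
2–4 s: 2 × 2 = 4 m/s
Δv = -16 m/s, so v(4) = 6 + (-16) = -10 m/s.

-10 m/s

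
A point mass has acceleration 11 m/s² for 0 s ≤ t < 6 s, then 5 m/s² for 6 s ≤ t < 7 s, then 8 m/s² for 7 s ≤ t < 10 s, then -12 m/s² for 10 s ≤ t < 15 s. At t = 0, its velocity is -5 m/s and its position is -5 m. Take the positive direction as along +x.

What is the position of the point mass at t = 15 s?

760.5 m

On each constant-a segment, Δv = aΔt and Δx = v₀Δt + ½aΔt²; chain segment to segment.
0–6 s: v starts -5 m/s; Δx = -5·6 + ½·11·6² = 168 m; v ends 61 m/s.
6–7 s: v starts 61 m/s; Δx = 61·1 + ½·5·1² = 63.5 m; v ends 66 m/s.
7–10 s: v starts 66 m/s; Δx = 66·3 + ½·8·3² = 234 m; v ends 90 m/s.
10–15 s: v starts 90 m/s; Δx = 90·5 + ½·-12·5² = 300 m; v ends 30 m/s.
x(15) = -5 + Σ Δx = 760.5 m.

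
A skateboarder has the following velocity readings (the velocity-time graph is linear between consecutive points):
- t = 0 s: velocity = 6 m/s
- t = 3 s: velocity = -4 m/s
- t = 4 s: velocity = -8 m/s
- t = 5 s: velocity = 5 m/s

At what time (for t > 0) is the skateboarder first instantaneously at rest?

t = 1.8 s

v changes sign on 0–3 s (from 6 to -4); the graph is linear there, so v = 0 at t = 0 + (-6)·(3 − 0)/(-4 − 6) = 1.8 s.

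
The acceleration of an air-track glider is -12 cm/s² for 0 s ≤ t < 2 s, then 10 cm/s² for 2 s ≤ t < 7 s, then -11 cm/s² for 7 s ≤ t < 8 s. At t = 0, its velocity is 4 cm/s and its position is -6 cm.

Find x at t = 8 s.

On each constant-a segment, Δv = aΔt and Δx = v₀Δt + ½aΔt²; chain segment to segment.
0–2 s: v starts 4 cm/s; Δx = 4·2 + ½·-12·2² = -16 cm; v ends -20 cm/s.
2–7 s: v starts -20 cm/s; Δx = -20·5 + ½·10·5² = 25 cm; v ends 30 cm/s.
7–8 s: v starts 30 cm/s; Δx = 30·1 + ½·-11·1² = 24.5 cm; v ends 19 cm/s.
x(8) = -6 + Σ Δx = 27.5 cm.

27.5 cm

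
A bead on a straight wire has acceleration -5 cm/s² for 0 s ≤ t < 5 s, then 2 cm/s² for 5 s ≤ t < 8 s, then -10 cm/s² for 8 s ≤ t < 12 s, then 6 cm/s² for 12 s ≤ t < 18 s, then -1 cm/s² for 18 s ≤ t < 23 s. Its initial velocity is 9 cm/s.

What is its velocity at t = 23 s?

Δv equals the area under the a-t graph; then v = v₀ + Δv.
0–5 s: -5 × 5 = -25 cm/s
5–8 s: 2 × 3 = 6 cm/s
8–12 s: -10 × 4 = -40 cm/s
12–18 s: 6 × 6 = 36 cm/s
18–23 s: -1 × 5 = -5 cm/s
Δv = -28 cm/s, so v(23) = 9 + (-28) = -19 cm/s.

-19 cm/s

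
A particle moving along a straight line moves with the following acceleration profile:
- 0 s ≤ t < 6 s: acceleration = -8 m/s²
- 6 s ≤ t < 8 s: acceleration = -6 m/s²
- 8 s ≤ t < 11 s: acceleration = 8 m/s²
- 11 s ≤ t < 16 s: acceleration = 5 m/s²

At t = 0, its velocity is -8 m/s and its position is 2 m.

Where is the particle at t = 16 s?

-639.5 m

On each constant-a segment, Δv = aΔt and Δx = v₀Δt + ½aΔt²; chain segment to segment.
0–6 s: v starts -8 m/s; Δx = -8·6 + ½·-8·6² = -192 m; v ends -56 m/s.
6–8 s: v starts -56 m/s; Δx = -56·2 + ½·-6·2² = -124 m; v ends -68 m/s.
8–11 s: v starts -68 m/s; Δx = -68·3 + ½·8·3² = -168 m; v ends -44 m/s.
11–16 s: v starts -44 m/s; Δx = -44·5 + ½·5·5² = -157.5 m; v ends -19 m/s.
x(16) = 2 + Σ Δx = -639.5 m.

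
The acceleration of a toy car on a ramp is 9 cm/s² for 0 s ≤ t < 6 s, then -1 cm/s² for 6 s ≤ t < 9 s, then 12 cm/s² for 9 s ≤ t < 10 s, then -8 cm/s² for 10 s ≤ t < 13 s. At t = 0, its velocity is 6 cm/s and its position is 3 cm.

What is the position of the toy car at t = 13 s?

On each constant-a segment, Δv = aΔt and Δx = v₀Δt + ½aΔt²; chain segment to segment.
0–6 s: v starts 6 cm/s; Δx = 6·6 + ½·9·6² = 198 cm; v ends 60 cm/s.
6–9 s: v starts 60 cm/s; Δx = 60·3 + ½·-1·3² = 175.5 cm; v ends 57 cm/s.
9–10 s: v starts 57 cm/s; Δx = 57·1 + ½·12·1² = 63 cm; v ends 69 cm/s.
10–13 s: v starts 69 cm/s; Δx = 69·3 + ½·-8·3² = 171 cm; v ends 45 cm/s.
x(13) = 3 + Σ Δx = 610.5 cm.

610.5 cm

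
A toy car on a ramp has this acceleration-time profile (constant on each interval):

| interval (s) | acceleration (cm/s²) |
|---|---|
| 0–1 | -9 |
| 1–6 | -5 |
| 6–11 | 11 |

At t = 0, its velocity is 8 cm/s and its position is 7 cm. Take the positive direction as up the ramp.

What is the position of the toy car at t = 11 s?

-49.5 cm

On each constant-a segment, Δv = aΔt and Δx = v₀Δt + ½aΔt²; chain segment to segment.
0–1 s: v starts 8 cm/s; Δx = 8·1 + ½·-9·1² = 3.5 cm; v ends -1 cm/s.
1–6 s: v starts -1 cm/s; Δx = -1·5 + ½·-5·5² = -67.5 cm; v ends -26 cm/s.
6–11 s: v starts -26 cm/s; Δx = -26·5 + ½·11·5² = 7.5 cm; v ends 29 cm/s.
x(11) = 7 + Σ Δx = -49.5 cm.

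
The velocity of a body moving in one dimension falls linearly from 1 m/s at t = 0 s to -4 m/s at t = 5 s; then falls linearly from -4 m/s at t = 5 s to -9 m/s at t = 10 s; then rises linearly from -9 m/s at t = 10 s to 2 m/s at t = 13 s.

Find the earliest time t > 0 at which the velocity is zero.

v changes sign on 0–5 s (from 1 to -4); the graph is linear there, so v = 0 at t = 0 + (-1)·(5 − 0)/(-4 − 1) = 1 s.

t = 1 s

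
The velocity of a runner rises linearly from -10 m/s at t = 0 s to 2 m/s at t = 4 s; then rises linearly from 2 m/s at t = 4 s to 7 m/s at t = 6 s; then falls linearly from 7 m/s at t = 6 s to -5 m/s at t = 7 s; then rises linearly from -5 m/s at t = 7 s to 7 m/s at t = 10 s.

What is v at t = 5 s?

On 4–6 s the graph is linear from 2 to 7 m/s: v(5) = 2 + (7 − 2)·(5 − 4)/(6 − 4) = 4.5 m/s.

4.5 m/s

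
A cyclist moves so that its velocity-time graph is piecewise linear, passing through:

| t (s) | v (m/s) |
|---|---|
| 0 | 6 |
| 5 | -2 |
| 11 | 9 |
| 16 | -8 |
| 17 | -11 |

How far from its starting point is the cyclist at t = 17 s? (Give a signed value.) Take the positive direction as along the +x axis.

Net displacement equals the area under the velocity-time graph (areas below the axis count negative).
0–5 s: ½(6 + -2)(5) = 10 m
5–11 s: ½(-2 + 9)(6) = 21 m
11–16 s: ½(9 + -8)(5) = 2.5 m
16–17 s: ½(-8 + -11)(1) = -9.5 m
Net displacement = 24 m

24 m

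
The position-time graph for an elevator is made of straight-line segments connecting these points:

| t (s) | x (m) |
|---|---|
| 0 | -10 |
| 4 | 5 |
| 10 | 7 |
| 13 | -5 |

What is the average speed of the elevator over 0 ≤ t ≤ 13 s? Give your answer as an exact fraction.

29/13 m/s

Average speed = (total path length)/(elapsed time); on a piecewise-linear x-t graph the path length is Σ|Δx|.
0–4 s: |Δx| = |5 − -10| = 15 m
4–10 s: |Δx| = |7 − 5| = 2 m
10–13 s: |Δx| = |-5 − 7| = 12 m
Total path = 29 m; average speed = 29/13 = 29/13 m/s.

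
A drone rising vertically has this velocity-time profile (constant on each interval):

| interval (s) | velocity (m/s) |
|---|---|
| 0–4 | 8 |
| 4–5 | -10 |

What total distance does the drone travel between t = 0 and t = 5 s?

42 m

Distance (not displacement) is the total path length: add the absolute areas under v-t.
0–4 s: |8| × 4 = 32 m
4–5 s: |-10| × 1 = 10 m
Total distance = 42 m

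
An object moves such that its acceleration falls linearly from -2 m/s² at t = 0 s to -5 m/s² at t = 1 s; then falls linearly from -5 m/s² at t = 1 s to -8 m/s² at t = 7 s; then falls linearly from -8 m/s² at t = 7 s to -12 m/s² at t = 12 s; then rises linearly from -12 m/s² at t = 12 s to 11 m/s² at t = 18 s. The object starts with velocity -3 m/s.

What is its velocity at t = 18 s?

-98.5 m/s

Δv equals the area under the a-t graph; then v = v₀ + Δv.
0–1 s: ½(-2 + -5)(1) = -3.5 m/s
1–7 s: ½(-5 + -8)(6) = -39 m/s
7–12 s: ½(-8 + -12)(5) = -50 m/s
12–18 s: ½(-12 + 11)(6) = -3 m/s
Δv = -95.5 m/s, so v(18) = -3 + (-95.5) = -98.5 m/s.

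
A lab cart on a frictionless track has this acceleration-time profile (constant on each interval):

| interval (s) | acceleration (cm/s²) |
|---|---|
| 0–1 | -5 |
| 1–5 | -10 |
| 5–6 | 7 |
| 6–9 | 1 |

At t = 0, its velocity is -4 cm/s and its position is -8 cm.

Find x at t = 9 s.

-297.5 cm

On each constant-a segment, Δv = aΔt and Δx = v₀Δt + ½aΔt²; chain segment to segment.
0–1 s: v starts -4 cm/s; Δx = -4·1 + ½·-5·1² = -6.5 cm; v ends -9 cm/s.
1–5 s: v starts -9 cm/s; Δx = -9·4 + ½·-10·4² = -116 cm; v ends -49 cm/s.
5–6 s: v starts -49 cm/s; Δx = -49·1 + ½·7·1² = -45.5 cm; v ends -42 cm/s.
6–9 s: v starts -42 cm/s; Δx = -42·3 + ½·1·3² = -121.5 cm; v ends -39 cm/s.
x(9) = -8 + Σ Δx = -297.5 cm.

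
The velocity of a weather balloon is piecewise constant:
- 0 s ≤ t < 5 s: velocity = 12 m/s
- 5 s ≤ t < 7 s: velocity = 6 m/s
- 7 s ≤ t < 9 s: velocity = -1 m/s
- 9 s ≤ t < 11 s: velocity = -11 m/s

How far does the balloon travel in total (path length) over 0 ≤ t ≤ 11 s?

Total distance travelled is ∫|v| dt — sum the magnitudes of each area piece.
0–5 s: |12| × 5 = 60 m
5–7 s: |6| × 2 = 12 m
7–9 s: |-1| × 2 = 2 m
9–11 s: |-11| × 2 = 22 m
Total distance = 96 m

96 m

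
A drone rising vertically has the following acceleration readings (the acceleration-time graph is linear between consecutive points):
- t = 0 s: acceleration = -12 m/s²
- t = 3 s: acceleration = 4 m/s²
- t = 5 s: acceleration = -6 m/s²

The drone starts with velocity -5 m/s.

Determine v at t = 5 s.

-19 m/s

Δv equals the area under the a-t graph; then v = v₀ + Δv.
0–3 s: ½(-12 + 4)(3) = -12 m/s
3–5 s: ½(4 + -6)(2) = -2 m/s
Δv = -14 m/s, so v(5) = -5 + (-14) = -19 m/s.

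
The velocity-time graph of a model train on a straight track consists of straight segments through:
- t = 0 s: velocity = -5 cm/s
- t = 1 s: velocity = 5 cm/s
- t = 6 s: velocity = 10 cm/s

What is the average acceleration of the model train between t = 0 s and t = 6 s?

Average acceleration = Δv/Δt = (10 − -5)/(6 − 0) = 2.5 cm/s².

2.5 cm/s²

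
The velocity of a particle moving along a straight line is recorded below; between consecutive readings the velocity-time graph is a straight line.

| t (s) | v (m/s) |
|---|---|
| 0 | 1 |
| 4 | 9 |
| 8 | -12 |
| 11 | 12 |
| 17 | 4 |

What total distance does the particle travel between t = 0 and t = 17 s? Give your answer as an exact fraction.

752/7 m

Total distance travelled is ∫|v| dt — sum the magnitudes of each area piece.
0–4 s: |½(1 + 9)(4)| = 20 m
4–8 s: v = 0 at t = 40/7 s; triangle areas 54/7 + 96/7 = 150/7 m
8–11 s: v = 0 at t = 9.5 s; triangle areas 9 + 9 = 18 m
11–17 s: |½(12 + 4)(6)| = 48 m
Total distance = 752/7 m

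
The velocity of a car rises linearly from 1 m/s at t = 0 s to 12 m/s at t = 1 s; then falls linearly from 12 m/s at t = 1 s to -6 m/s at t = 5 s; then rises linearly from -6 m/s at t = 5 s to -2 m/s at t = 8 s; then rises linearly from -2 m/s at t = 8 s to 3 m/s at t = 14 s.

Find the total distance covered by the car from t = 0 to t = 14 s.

46.3 m

Total distance travelled is ∫|v| dt — sum the magnitudes of each area piece.
0–1 s: |½(1 + 12)(1)| = 6.5 m
1–5 s: v = 0 at t = 11/3 s; triangle areas 16 + 4 = 20 m
5–8 s: |½(-6 + -2)(3)| = 12 m
8–14 s: v = 0 at t = 10.4 s; triangle areas 2.4 + 5.4 = 7.8 m
Total distance = 46.3 m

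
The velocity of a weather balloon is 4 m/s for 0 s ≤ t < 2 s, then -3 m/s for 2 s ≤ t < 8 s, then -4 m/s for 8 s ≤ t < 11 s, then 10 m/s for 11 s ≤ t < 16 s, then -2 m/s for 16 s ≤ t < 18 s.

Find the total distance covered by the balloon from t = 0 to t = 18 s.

92 m

Distance (not displacement) is the total path length: add the absolute areas under v-t.
0–2 s: |4| × 2 = 8 m
2–8 s: |-3| × 6 = 18 m
8–11 s: |-4| × 3 = 12 m
11–16 s: |10| × 5 = 50 m
16–18 s: |-2| × 2 = 4 m
Total distance = 92 m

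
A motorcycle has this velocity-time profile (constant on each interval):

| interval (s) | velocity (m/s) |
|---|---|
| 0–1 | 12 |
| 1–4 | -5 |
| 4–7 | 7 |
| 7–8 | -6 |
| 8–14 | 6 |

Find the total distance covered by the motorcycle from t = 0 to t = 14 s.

Total distance travelled is ∫|v| dt — sum the magnitudes of each area piece.
0–1 s: |12| × 1 = 12 m
1–4 s: |-5| × 3 = 15 m
4–7 s: |7| × 3 = 21 m
7–8 s: |-6| × 1 = 6 m
8–14 s: |6| × 6 = 36 m
Total distance = 90 m

90 m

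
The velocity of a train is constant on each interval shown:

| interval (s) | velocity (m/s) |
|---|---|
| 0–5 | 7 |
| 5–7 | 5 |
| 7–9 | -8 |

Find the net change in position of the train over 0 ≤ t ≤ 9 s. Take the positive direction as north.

Net displacement equals the area under the velocity-time graph (areas below the axis count negative).
0–5 s: 7 × 5 = 35 m
5–7 s: 5 × 2 = 10 m
7–9 s: -8 × 2 = -16 m
Net displacement = 29 m

29 m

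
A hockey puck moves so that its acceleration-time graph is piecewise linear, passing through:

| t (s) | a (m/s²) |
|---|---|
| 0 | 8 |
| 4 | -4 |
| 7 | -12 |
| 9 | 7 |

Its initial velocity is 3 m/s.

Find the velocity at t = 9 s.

-18 m/s

Δv equals the area under the a-t graph; then v = v₀ + Δv.
0–4 s: ½(8 + -4)(4) = 8 m/s
4–7 s: ½(-4 + -12)(3) = -24 m/s
7–9 s: ½(-12 + 7)(2) = -5 m/s
Δv = -21 m/s, so v(9) = 3 + (-21) = -18 m/s.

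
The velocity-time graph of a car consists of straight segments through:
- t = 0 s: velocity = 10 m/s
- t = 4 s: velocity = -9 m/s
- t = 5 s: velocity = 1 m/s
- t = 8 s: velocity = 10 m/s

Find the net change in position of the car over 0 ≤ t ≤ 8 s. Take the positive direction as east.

14.5 m

Net displacement equals the area under the velocity-time graph (areas below the axis count negative).
0–4 s: ½(10 + -9)(4) = 2 m
4–5 s: ½(-9 + 1)(1) = -4 m
5–8 s: ½(1 + 10)(3) = 16.5 m
Net displacement = 14.5 m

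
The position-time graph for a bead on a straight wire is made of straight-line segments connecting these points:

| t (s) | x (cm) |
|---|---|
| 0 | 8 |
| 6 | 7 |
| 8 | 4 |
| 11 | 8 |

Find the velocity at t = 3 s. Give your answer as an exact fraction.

-1/6 cm/s

Velocity is the slope of the x-t graph on 0–6 s: (7 − 8)/(6 − 0) = -1/6 cm/s.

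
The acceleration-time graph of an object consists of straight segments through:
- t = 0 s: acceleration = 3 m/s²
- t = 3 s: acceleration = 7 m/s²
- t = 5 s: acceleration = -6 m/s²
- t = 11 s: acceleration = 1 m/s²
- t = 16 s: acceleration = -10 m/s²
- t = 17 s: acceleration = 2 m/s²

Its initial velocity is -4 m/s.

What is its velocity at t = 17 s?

Δv equals the area under the a-t graph; then v = v₀ + Δv.
0–3 s: ½(3 + 7)(3) = 15 m/s
3–5 s: ½(7 + -6)(2) = 1 m/s
5–11 s: ½(-6 + 1)(6) = -15 m/s
11–16 s: ½(1 + -10)(5) = -22.5 m/s
16–17 s: ½(-10 + 2)(1) = -4 m/s
Δv = -25.5 m/s, so v(17) = -4 + (-25.5) = -29.5 m/s.

-29.5 m/s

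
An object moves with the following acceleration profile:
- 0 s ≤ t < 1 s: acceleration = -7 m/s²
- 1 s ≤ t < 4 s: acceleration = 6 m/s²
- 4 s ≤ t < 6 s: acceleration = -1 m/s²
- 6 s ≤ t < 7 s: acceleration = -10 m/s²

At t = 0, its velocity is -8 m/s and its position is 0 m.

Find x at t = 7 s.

-29.5 m

On each constant-a segment, Δv = aΔt and Δx = v₀Δt + ½aΔt²; chain segment to segment.
0–1 s: v starts -8 m/s; Δx = -8·1 + ½·-7·1² = -11.5 m; v ends -15 m/s.
1–4 s: v starts -15 m/s; Δx = -15·3 + ½·6·3² = -18 m; v ends 3 m/s.
4–6 s: v starts 3 m/s; Δx = 3·2 + ½·-1·2² = 4 m; v ends 1 m/s.
6–7 s: v starts 1 m/s; Δx = 1·1 + ½·-10·1² = -4 m; v ends -9 m/s.
x(7) = 0 + Σ Δx = -29.5 m.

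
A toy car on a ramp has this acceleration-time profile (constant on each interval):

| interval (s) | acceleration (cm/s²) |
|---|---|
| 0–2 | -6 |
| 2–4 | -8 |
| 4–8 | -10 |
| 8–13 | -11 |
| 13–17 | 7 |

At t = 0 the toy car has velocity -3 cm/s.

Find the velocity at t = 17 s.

-98 cm/s

Δv equals the area under the a-t graph; then v = v₀ + Δv.
0–2 s: -6 × 2 = -12 cm/s
2–4 s: -8 × 2 = -16 cm/s
4–8 s: -10 × 4 = -40 cm/s
8–13 s: -11 × 5 = -55 cm/s
13–17 s: 7 × 4 = 28 cm/s
Δv = -95 cm/s, so v(17) = -3 + (-95) = -98 cm/s.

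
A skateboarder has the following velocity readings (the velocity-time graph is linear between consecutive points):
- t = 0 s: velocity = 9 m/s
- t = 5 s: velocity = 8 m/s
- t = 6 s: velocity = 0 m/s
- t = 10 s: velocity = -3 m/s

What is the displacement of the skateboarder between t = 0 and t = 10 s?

Displacement is the signed area under the v-t curve.
0–5 s: ½(9 + 8)(5) = 42.5 m
5–6 s: ½(8 + 0)(1) = 4 m
6–10 s: ½(0 + -3)(4) = -6 m
Net displacement = 40.5 m

40.5 m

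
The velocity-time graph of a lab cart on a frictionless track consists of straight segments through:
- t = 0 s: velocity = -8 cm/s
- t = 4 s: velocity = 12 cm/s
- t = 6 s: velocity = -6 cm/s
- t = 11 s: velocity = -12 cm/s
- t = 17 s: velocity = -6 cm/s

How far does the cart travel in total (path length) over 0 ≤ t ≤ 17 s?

129.8 cm

Distance (not displacement) is the total path length: add the absolute areas under v-t.
0–4 s: v = 0 at t = 1.6 s; triangle areas 6.4 + 14.4 = 20.8 cm
4–6 s: v = 0 at t = 16/3 s; triangle areas 8 + 2 = 10 cm
6–11 s: |½(-6 + -12)(5)| = 45 cm
11–17 s: |½(-12 + -6)(6)| = 54 cm
Total distance = 129.8 cm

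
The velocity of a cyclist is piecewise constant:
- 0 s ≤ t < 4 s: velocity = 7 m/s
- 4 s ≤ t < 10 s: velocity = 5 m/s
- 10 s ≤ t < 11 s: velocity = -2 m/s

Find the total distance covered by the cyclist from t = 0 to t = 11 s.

Total distance travelled is ∫|v| dt — sum the magnitudes of each area piece.
0–4 s: |7| × 4 = 28 m
4–10 s: |5| × 6 = 30 m
10–11 s: |-2| × 1 = 2 m
Total distance = 60 m

60 m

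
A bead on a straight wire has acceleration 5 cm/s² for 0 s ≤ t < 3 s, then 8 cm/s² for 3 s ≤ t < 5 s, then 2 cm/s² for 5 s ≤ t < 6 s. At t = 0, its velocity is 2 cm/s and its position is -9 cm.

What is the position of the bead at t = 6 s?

103.5 cm

On each constant-a segment, Δv = aΔt and Δx = v₀Δt + ½aΔt²; chain segment to segment.
0–3 s: v starts 2 cm/s; Δx = 2·3 + ½·5·3² = 28.5 cm; v ends 17 cm/s.
3–5 s: v starts 17 cm/s; Δx = 17·2 + ½·8·2² = 50 cm; v ends 33 cm/s.
5–6 s: v starts 33 cm/s; Δx = 33·1 + ½·2·1² = 34 cm; v ends 35 cm/s.
x(6) = -9 + Σ Δx = 103.5 cm.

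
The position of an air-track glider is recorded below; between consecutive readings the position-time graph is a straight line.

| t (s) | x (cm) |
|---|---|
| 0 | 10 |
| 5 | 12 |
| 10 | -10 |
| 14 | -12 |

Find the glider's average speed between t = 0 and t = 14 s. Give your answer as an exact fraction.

13/7 cm/s

Average speed = (total path length)/(elapsed time); on a piecewise-linear x-t graph the path length is Σ|Δx|.
0–5 s: |Δx| = |12 − 10| = 2 cm
5–10 s: |Δx| = |-10 − 12| = 22 cm
10–14 s: |Δx| = |-12 − -10| = 2 cm
Total path = 26 cm; average speed = 26/14 = 13/7 cm/s.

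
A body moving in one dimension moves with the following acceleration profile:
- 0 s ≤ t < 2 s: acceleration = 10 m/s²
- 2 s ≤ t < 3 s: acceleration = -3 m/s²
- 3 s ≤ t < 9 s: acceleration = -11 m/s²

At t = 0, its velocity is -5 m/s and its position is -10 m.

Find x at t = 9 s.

-112.5 m

On each constant-a segment, Δv = aΔt and Δx = v₀Δt + ½aΔt²; chain segment to segment.
0–2 s: v starts -5 m/s; Δx = -5·2 + ½·10·2² = 10 m; v ends 15 m/s.
2–3 s: v starts 15 m/s; Δx = 15·1 + ½·-3·1² = 13.5 m; v ends 12 m/s.
3–9 s: v starts 12 m/s; Δx = 12·6 + ½·-11·6² = -126 m; v ends -54 m/s.
x(9) = -10 + Σ Δx = -112.5 m.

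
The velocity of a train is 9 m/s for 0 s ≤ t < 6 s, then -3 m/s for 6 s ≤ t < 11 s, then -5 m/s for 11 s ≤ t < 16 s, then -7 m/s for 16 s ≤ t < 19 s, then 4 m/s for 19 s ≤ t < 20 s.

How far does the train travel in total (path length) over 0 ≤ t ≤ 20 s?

119 m

Total distance travelled is ∫|v| dt — sum the magnitudes of each area piece.
0–6 s: |9| × 6 = 54 m
6–11 s: |-3| × 5 = 15 m
11–16 s: |-5| × 5 = 25 m
16–19 s: |-7| × 3 = 21 m
19–20 s: |4| × 1 = 4 m
Total distance = 119 m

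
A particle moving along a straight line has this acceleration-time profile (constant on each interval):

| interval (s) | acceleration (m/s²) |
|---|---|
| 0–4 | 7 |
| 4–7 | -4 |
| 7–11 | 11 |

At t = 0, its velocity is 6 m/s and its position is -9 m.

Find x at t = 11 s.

331 m

On each constant-a segment, Δv = aΔt and Δx = v₀Δt + ½aΔt²; chain segment to segment.
0–4 s: v starts 6 m/s; Δx = 6·4 + ½·7·4² = 80 m; v ends 34 m/s.
4–7 s: v starts 34 m/s; Δx = 34·3 + ½·-4·3² = 84 m; v ends 22 m/s.
7–11 s: v starts 22 m/s; Δx = 22·4 + ½·11·4² = 176 m; v ends 66 m/s.
x(11) = -9 + Σ Δx = 331 m.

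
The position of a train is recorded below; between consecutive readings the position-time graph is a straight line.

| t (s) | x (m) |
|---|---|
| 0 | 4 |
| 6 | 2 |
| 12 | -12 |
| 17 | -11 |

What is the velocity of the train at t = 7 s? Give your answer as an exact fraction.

-7/3 m/s

Velocity is the slope of the x-t graph on 6–12 s: (-12 − 2)/(12 − 6) = -7/3 m/s.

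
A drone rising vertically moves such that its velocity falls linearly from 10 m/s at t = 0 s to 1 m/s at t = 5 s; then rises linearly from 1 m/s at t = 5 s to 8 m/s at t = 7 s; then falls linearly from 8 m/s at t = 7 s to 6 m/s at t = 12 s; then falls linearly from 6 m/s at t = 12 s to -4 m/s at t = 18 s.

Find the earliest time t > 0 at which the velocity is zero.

t = 15.6 s

v changes sign on 12–18 s (from 6 to -4); the graph is linear there, so v = 0 at t = 12 + (-6)·(18 − 12)/(-4 − 6) = 15.6 s.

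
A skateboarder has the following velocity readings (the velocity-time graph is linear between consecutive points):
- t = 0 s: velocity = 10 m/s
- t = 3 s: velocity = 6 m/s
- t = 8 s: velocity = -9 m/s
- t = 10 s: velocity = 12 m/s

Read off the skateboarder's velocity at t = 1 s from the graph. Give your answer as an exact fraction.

26/3 m/s

On 0–3 s the graph is linear from 10 to 6 m/s: v(1) = 10 + (6 − 10)·(1 − 0)/(3 − 0) = 26/3 m/s.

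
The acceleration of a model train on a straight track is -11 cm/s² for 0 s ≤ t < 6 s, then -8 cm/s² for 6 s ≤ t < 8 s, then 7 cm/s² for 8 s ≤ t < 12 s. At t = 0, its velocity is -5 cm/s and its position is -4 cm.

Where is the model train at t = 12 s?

-682 cm

On each constant-a segment, Δv = aΔt and Δx = v₀Δt + ½aΔt²; chain segment to segment.
0–6 s: v starts -5 cm/s; Δx = -5·6 + ½·-11·6² = -228 cm; v ends -71 cm/s.
6–8 s: v starts -71 cm/s; Δx = -71·2 + ½·-8·2² = -158 cm; v ends -87 cm/s.
8–12 s: v starts -87 cm/s; Δx = -87·4 + ½·7·4² = -292 cm; v ends -59 cm/s.
x(12) = -4 + Σ Δx = -682 cm.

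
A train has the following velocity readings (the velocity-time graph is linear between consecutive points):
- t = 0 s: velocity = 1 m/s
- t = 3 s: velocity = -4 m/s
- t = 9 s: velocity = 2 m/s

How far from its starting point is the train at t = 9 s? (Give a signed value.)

-10.5 m

Displacement is the signed area under the v-t curve.
0–3 s: ½(1 + -4)(3) = -4.5 m
3–9 s: ½(-4 + 2)(6) = -6 m
Net displacement = -10.5 m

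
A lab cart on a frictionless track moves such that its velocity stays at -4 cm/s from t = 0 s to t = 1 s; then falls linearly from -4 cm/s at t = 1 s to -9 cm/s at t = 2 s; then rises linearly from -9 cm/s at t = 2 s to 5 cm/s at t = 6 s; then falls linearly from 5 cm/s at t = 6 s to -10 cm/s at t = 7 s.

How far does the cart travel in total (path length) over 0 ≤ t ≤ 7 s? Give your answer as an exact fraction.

Total distance travelled is ∫|v| dt — sum the magnitudes of each area piece.
0–1 s: |-4| × 1 = 4 cm
1–2 s: |½(-4 + -9)(1)| = 6.5 cm
2–6 s: v = 0 at t = 32/7 s; triangle areas 81/7 + 25/7 = 106/7 cm
6–7 s: v = 0 at t = 19/3 s; triangle areas 5/6 + 10/3 = 25/6 cm
Total distance = 626/21 cm

626/21 cm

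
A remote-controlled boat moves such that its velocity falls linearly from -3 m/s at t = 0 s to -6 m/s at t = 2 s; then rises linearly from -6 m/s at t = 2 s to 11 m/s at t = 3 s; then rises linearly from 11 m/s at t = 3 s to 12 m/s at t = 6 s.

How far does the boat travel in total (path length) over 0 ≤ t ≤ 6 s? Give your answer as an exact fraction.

Distance (not displacement) is the total path length: add the absolute areas under v-t.
0–2 s: |½(-3 + -6)(2)| = 9 m
2–3 s: v = 0 at t = 40/17 s; triangle areas 18/17 + 121/34 = 157/34 m
3–6 s: |½(11 + 12)(3)| = 34.5 m
Total distance = 818/17 m

818/17 m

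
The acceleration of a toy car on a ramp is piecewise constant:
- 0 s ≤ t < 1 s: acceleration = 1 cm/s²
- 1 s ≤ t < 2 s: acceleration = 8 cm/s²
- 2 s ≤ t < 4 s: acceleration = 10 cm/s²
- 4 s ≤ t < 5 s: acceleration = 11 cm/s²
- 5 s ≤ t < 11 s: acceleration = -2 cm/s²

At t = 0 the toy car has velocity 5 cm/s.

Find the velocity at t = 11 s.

33 cm/s

Δv equals the area under the a-t graph; then v = v₀ + Δv.
0–1 s: 1 × 1 = 1 cm/s
1–2 s: 8 × 1 = 8 cm/s
2–4 s: 10 × 2 = 20 cm/s
4–5 s: 11 × 1 = 11 cm/s
5–11 s: -2 × 6 = -12 cm/s
Δv = 28 cm/s, so v(11) = 5 + (28) = 33 cm/s.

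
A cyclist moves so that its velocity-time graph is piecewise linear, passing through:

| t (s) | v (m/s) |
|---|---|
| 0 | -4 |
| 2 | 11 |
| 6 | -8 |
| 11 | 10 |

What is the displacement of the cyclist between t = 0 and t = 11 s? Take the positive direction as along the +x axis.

18 m

Net displacement equals the area under the velocity-time graph (areas below the axis count negative).
0–2 s: ½(-4 + 11)(2) = 7 m
2–6 s: ½(11 + -8)(4) = 6 m
6–11 s: ½(-8 + 10)(5) = 5 m
Net displacement = 18 m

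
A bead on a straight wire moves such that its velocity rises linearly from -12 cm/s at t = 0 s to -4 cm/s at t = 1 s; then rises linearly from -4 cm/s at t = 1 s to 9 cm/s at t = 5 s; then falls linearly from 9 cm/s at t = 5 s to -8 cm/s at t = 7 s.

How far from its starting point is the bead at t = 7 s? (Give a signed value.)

3 cm

Displacement is the signed area under the v-t curve.
0–1 s: ½(-12 + -4)(1) = -8 cm
1–5 s: ½(-4 + 9)(4) = 10 cm
5–7 s: ½(9 + -8)(2) = 1 cm
Net displacement = 3 cm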